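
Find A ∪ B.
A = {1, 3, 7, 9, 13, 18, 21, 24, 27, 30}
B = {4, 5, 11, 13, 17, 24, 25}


A ∪ B = all elements in A or B (or both)
A = {1, 3, 7, 9, 13, 18, 21, 24, 27, 30}
B = {4, 5, 11, 13, 17, 24, 25}
A ∪ B = {1, 3, 4, 5, 7, 9, 11, 13, 17, 18, 21, 24, 25, 27, 30}

A ∪ B = {1, 3, 4, 5, 7, 9, 11, 13, 17, 18, 21, 24, 25, 27, 30}


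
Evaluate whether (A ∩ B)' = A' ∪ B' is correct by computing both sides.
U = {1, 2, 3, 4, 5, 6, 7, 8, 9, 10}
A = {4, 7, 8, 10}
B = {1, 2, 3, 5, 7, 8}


LHS: A ∩ B = {7, 8}
(A ∩ B)' = U \ (A ∩ B) = {1, 2, 3, 4, 5, 6, 9, 10}
A' = {1, 2, 3, 5, 6, 9}, B' = {4, 6, 9, 10}
Claimed RHS: A' ∪ B' = {1, 2, 3, 4, 5, 6, 9, 10}
Identity is VALID: LHS = RHS = {1, 2, 3, 4, 5, 6, 9, 10} ✓

Identity is valid. (A ∩ B)' = A' ∪ B' = {1, 2, 3, 4, 5, 6, 9, 10}


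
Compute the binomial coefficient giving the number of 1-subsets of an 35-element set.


C(n,k) = n! / (k!(n-k)!)
C(35,1) = 35! / (1!34!)
= 35

C(35,1) = 35


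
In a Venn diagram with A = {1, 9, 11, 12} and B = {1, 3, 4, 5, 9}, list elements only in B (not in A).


A = {1, 9, 11, 12}
B = {1, 3, 4, 5, 9}
Region: only in B (not in A)
Elements: {3, 4, 5}

Elements only in B (not in A): {3, 4, 5}


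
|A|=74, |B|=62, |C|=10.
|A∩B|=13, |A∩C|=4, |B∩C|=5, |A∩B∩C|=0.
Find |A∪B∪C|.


|A∪B∪C| = |A|+|B|+|C| - |A∩B|-|A∩C|-|B∩C| + |A∩B∩C|
= 74+62+10 - 13-4-5 + 0
= 146 - 22 + 0
= 124

|A ∪ B ∪ C| = 124


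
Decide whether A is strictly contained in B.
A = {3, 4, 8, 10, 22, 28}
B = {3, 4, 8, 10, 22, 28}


A ⊂ B requires: A ⊆ B AND A ≠ B.
A ⊆ B? Yes
A = B? Yes
A = B, so A is not a PROPER subset.

No, A is not a proper subset of B


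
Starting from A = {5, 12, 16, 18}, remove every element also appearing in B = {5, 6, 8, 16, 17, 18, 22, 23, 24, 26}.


A \ B = elements in A but not in B
A = {5, 12, 16, 18}
B = {5, 6, 8, 16, 17, 18, 22, 23, 24, 26}
Remove from A any elements in B
A \ B = {12}

A \ B = {12}


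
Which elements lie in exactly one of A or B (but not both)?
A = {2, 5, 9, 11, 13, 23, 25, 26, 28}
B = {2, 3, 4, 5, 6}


A △ B = (A \ B) ∪ (B \ A) = elements in exactly one of A or B
A \ B = {9, 11, 13, 23, 25, 26, 28}
B \ A = {3, 4, 6}
A △ B = {3, 4, 6, 9, 11, 13, 23, 25, 26, 28}

A △ B = {3, 4, 6, 9, 11, 13, 23, 25, 26, 28}


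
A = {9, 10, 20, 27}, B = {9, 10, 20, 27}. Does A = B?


Two sets are equal iff they have exactly the same elements.
A = {9, 10, 20, 27}
B = {9, 10, 20, 27}
Same elements → A = B

Yes, A = B


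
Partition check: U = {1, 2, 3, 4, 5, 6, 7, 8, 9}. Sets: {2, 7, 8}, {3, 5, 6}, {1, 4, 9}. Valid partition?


A partition requires: (1) non-empty parts, (2) pairwise disjoint, (3) union = U
Parts: {2, 7, 8}, {3, 5, 6}, {1, 4, 9}
Union of parts: {1, 2, 3, 4, 5, 6, 7, 8, 9}
U = {1, 2, 3, 4, 5, 6, 7, 8, 9}
All non-empty? True
Pairwise disjoint? True
Covers U? True

Yes, valid partition


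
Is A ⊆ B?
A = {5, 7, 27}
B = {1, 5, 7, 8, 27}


A ⊆ B means every element of A is in B.
All elements of A are in B.
So A ⊆ B.

Yes, A ⊆ B


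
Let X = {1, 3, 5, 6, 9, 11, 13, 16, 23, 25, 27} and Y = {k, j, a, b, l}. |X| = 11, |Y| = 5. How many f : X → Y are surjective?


n = |X| = 11, k = |Y| = 5. Surjections via inclusion-exclusion:
S(n,k) = Σ(-1)^i × C(k,i) × (k-i)^n, i=0 to k
i=0: (-1)^0×C(5,0)×5^11 = 48828125
i=1: (-1)^1×C(5,1)×4^11 = -20971520
i=2: (-1)^2×C(5,2)×3^11 = 1771470
i=3: (-1)^3×C(5,3)×2^11 = -20480
i=4: (-1)^4×C(5,4)×1^11 = 5
i=5: (-1)^5×C(5,5)×0^11 = 0
Total = 29607600

Number of surjections = 29607600


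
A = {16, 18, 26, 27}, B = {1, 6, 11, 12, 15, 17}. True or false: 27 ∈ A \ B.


A = {16, 18, 26, 27}, B = {1, 6, 11, 12, 15, 17}
A \ B = elements in A but not in B
A \ B = {16, 18, 26, 27}
Checking if 27 ∈ A \ B
27 is in A \ B → True

27 ∈ A \ B


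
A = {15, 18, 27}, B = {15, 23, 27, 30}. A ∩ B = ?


A ∩ B = elements in both A and B
A = {15, 18, 27}
B = {15, 23, 27, 30}
A ∩ B = {15, 27}

A ∩ B = {15, 27}


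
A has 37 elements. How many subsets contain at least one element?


Total subsets = 2^n = 2^37 = 137438953472
Non-empty subsets exclude the empty set: 2^n - 1
= 137438953472 - 1
= 137438953471

Number of non-empty subsets = 137438953471


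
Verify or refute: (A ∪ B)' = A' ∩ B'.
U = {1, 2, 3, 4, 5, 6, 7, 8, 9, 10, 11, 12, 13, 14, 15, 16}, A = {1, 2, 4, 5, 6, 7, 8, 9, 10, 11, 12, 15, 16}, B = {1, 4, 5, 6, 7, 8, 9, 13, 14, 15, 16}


LHS: A ∪ B = {1, 2, 4, 5, 6, 7, 8, 9, 10, 11, 12, 13, 14, 15, 16}
(A ∪ B)' = U \ (A ∪ B) = {3}
A' = {3, 13, 14}, B' = {2, 3, 10, 11, 12}
Claimed RHS: A' ∩ B' = {3}
Identity is VALID: LHS = RHS = {3} ✓

Identity is valid. (A ∪ B)' = A' ∩ B' = {3}


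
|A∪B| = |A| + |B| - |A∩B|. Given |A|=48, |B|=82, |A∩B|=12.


|A ∪ B| = |A| + |B| - |A ∩ B|
= 48 + 82 - 12
= 118

|A ∪ B| = 118


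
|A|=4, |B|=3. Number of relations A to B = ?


A relation from A to B is any subset of A × B.
|A × B| = 4 × 3 = 12
# relations = 2^|A × B| = 2^12 = 4096

Number of relations = 4096


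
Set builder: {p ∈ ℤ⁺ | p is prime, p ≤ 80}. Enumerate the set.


Checking each candidate:
Condition: primes ≤ 80
Result = {2, 3, 5, 7, 11, 13, 17, 19, 23, 29, 31, 37, 41, 43, 47, 53, 59, 61, 67, 71, 73, 79}

{2, 3, 5, 7, 11, 13, 17, 19, 23, 29, 31, 37, 41, 43, 47, 53, 59, 61, 67, 71, 73, 79}


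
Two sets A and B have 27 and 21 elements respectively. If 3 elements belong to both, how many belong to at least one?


|A ∪ B| = |A| + |B| - |A ∩ B|
= 27 + 21 - 3
= 45

|A ∪ B| = 45


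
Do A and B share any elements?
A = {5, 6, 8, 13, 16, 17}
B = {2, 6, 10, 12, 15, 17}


Disjoint means A ∩ B = ∅.
A ∩ B = {6, 17}
A ∩ B ≠ ∅, so A and B are NOT disjoint.

Yes — A and B share the element(s) of A ∩ B = {6, 17}, so they are not disjoint


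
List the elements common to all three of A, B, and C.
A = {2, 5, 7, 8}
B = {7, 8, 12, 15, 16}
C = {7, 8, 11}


A ∩ B = {7, 8}
(A ∩ B) ∩ C = {7, 8}

A ∩ B ∩ C = {7, 8}


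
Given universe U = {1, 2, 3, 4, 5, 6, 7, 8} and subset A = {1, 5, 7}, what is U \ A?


Aᶜ = U \ A = elements in U but not in A
U = {1, 2, 3, 4, 5, 6, 7, 8}
A = {1, 5, 7}
Aᶜ = {2, 3, 4, 6, 8}

Aᶜ = {2, 3, 4, 6, 8}


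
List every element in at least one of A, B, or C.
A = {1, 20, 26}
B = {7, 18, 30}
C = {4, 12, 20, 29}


A ∪ B = {1, 7, 18, 20, 26, 30}
(A ∪ B) ∪ C = {1, 4, 7, 12, 18, 20, 26, 29, 30}

A ∪ B ∪ C = {1, 4, 7, 12, 18, 20, 26, 29, 30}


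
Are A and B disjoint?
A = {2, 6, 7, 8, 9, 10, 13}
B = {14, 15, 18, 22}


Disjoint means A ∩ B = ∅.
A ∩ B = ∅
A ∩ B = ∅, so A and B are disjoint.

Yes, A and B are disjoint


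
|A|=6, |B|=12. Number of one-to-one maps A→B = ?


An injection sends each of |A| = 6 inputs to a distinct output in B.
# injections = |B|·(|B|-1)·…·(|B|-|A|+1) = 12! / (12 - 6)!
= 12 × 11 × 10 × 9 × 8 × 7
= 665280

Number of injections = 665280


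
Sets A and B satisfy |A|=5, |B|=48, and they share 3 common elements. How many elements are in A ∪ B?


|A ∪ B| = |A| + |B| - |A ∩ B|
= 5 + 48 - 3
= 50

|A ∪ B| = 50


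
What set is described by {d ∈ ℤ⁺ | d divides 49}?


Checking each candidate:
Condition: positive divisors of 49
Result = {1, 7, 49}

{1, 7, 49}


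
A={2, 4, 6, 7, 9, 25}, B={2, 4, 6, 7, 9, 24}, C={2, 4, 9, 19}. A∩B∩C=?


A ∩ B = {2, 4, 6, 7, 9}
(A ∩ B) ∩ C = {2, 4, 9}

A ∩ B ∩ C = {2, 4, 9}


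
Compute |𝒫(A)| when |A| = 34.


Number of subsets = 2^n
= 2^34
= 17179869184

|P(A)| = 17179869184


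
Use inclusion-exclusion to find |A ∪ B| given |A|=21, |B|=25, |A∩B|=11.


|A ∪ B| = |A| + |B| - |A ∩ B|
= 21 + 25 - 11
= 35

|A ∪ B| = 35


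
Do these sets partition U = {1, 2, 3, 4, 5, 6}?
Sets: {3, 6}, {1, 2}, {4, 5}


A partition requires: (1) non-empty parts, (2) pairwise disjoint, (3) union = U
Parts: {3, 6}, {1, 2}, {4, 5}
Union of parts: {1, 2, 3, 4, 5, 6}
U = {1, 2, 3, 4, 5, 6}
All non-empty? True
Pairwise disjoint? True
Covers U? True

Yes, valid partition


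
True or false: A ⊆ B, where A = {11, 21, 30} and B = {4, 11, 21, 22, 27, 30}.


A ⊆ B means every element of A is in B.
All elements of A are in B.
So A ⊆ B.

Yes, A ⊆ B


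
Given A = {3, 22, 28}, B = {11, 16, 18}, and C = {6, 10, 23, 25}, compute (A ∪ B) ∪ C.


A ∪ B = {3, 11, 16, 18, 22, 28}
(A ∪ B) ∪ C = {3, 6, 10, 11, 16, 18, 22, 23, 25, 28}

A ∪ B ∪ C = {3, 6, 10, 11, 16, 18, 22, 23, 25, 28}


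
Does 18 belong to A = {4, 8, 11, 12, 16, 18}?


A = {4, 8, 11, 12, 16, 18}
Checking if 18 is in A
18 is in A → True

18 ∈ A


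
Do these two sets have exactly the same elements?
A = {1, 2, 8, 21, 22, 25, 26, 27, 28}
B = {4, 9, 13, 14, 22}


Two sets are equal iff they have exactly the same elements.
A = {1, 2, 8, 21, 22, 25, 26, 27, 28}
B = {4, 9, 13, 14, 22}
Differences: {1, 2, 4, 8, 9, 13, 14, 21, 25, 26, 27, 28}
A ≠ B

No, A ≠ B


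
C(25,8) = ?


C(n,k) = n! / (k!(n-k)!)
C(25,8) = 25! / (8!17!)
= 1081575

C(25,8) = 1081575


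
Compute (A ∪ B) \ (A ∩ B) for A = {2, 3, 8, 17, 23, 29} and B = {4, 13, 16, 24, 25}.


A △ B = (A \ B) ∪ (B \ A) = elements in exactly one of A or B
A \ B = {2, 3, 8, 17, 23, 29}
B \ A = {4, 13, 16, 24, 25}
A △ B = {2, 3, 4, 8, 13, 16, 17, 23, 24, 25, 29}

A △ B = {2, 3, 4, 8, 13, 16, 17, 23, 24, 25, 29}


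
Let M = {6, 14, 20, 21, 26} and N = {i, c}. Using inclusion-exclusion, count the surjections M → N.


n = |M| = 5, k = |N| = 2. Surjections via inclusion-exclusion:
S(n,k) = Σ(-1)^i × C(k,i) × (k-i)^n, i=0 to k
i=0: (-1)^0×C(2,0)×2^5 = 32
i=1: (-1)^1×C(2,1)×1^5 = -2
i=2: (-1)^2×C(2,2)×0^5 = 0
Total = 30

Number of surjections = 30


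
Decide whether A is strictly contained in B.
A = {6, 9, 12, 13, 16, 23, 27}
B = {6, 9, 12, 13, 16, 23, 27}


A ⊂ B requires: A ⊆ B AND A ≠ B.
A ⊆ B? Yes
A = B? Yes
A = B, so A is not a PROPER subset.

No, A is not a proper subset of B


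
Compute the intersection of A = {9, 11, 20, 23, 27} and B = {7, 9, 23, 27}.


A ∩ B = elements in both A and B
A = {9, 11, 20, 23, 27}
B = {7, 9, 23, 27}
A ∩ B = {9, 23, 27}

A ∩ B = {9, 23, 27}


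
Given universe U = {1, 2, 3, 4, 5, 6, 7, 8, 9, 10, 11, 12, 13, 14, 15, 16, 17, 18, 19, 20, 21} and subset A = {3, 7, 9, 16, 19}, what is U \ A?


Aᶜ = U \ A = elements in U but not in A
U = {1, 2, 3, 4, 5, 6, 7, 8, 9, 10, 11, 12, 13, 14, 15, 16, 17, 18, 19, 20, 21}
A = {3, 7, 9, 16, 19}
Aᶜ = {1, 2, 4, 5, 6, 8, 10, 11, 12, 13, 14, 15, 17, 18, 20, 21}

Aᶜ = {1, 2, 4, 5, 6, 8, 10, 11, 12, 13, 14, 15, 17, 18, 20, 21}


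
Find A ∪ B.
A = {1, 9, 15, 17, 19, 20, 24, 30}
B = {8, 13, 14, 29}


A ∪ B = all elements in A or B (or both)
A = {1, 9, 15, 17, 19, 20, 24, 30}
B = {8, 13, 14, 29}
A ∪ B = {1, 8, 9, 13, 14, 15, 17, 19, 20, 24, 29, 30}

A ∪ B = {1, 8, 9, 13, 14, 15, 17, 19, 20, 24, 29, 30}


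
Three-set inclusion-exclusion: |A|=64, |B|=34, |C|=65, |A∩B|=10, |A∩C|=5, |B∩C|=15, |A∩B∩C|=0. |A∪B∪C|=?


|A∪B∪C| = |A|+|B|+|C| - |A∩B|-|A∩C|-|B∩C| + |A∩B∩C|
= 64+34+65 - 10-5-15 + 0
= 163 - 30 + 0
= 133

|A ∪ B ∪ C| = 133


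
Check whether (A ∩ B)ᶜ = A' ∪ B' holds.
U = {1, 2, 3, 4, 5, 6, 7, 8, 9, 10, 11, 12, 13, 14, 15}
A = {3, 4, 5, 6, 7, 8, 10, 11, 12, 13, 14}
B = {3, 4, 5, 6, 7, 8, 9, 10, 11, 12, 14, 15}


LHS: A ∩ B = {3, 4, 5, 6, 7, 8, 10, 11, 12, 14}
(A ∩ B)' = U \ (A ∩ B) = {1, 2, 9, 13, 15}
A' = {1, 2, 9, 15}, B' = {1, 2, 13}
Claimed RHS: A' ∪ B' = {1, 2, 9, 13, 15}
Identity is VALID: LHS = RHS = {1, 2, 9, 13, 15} ✓

Identity is valid. (A ∩ B)' = A' ∪ B' = {1, 2, 9, 13, 15}


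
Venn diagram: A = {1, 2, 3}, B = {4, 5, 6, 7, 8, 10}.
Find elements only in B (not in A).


A = {1, 2, 3}
B = {4, 5, 6, 7, 8, 10}
Region: only in B (not in A)
Elements: {4, 5, 6, 7, 8, 10}

Elements only in B (not in A): {4, 5, 6, 7, 8, 10}


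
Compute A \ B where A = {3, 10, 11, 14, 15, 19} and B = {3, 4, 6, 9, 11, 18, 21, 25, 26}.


A \ B = elements in A but not in B
A = {3, 10, 11, 14, 15, 19}
B = {3, 4, 6, 9, 11, 18, 21, 25, 26}
Remove from A any elements in B
A \ B = {10, 14, 15, 19}

A \ B = {10, 14, 15, 19}


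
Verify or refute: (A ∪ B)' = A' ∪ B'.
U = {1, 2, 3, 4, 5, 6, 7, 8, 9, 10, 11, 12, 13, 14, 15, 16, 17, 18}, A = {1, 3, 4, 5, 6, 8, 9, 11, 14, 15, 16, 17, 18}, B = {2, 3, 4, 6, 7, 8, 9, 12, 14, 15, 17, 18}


LHS: A ∪ B = {1, 2, 3, 4, 5, 6, 7, 8, 9, 11, 12, 14, 15, 16, 17, 18}
(A ∪ B)' = U \ (A ∪ B) = {10, 13}
A' = {2, 7, 10, 12, 13}, B' = {1, 5, 10, 11, 13, 16}
Claimed RHS: A' ∪ B' = {1, 2, 5, 7, 10, 11, 12, 13, 16}
Identity is INVALID: LHS = {10, 13} but the RHS claimed here equals {1, 2, 5, 7, 10, 11, 12, 13, 16}. The correct form is (A ∪ B)' = A' ∩ B'.

Identity is invalid: (A ∪ B)' = {10, 13} but A' ∪ B' = {1, 2, 5, 7, 10, 11, 12, 13, 16}. The correct De Morgan law is (A ∪ B)' = A' ∩ B'.


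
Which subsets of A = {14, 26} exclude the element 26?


A subset of A that omits 26 is a subset of A \ {26}, so there are 2^(n-1) = 2^1 = 2 of them.
Subsets excluding 26: ∅, {14}

Subsets excluding 26 (2 total): ∅, {14}


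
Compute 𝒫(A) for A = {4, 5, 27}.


|A| = 3, so |P(A)| = 2^3 = 8
Enumerate subsets by cardinality (0 to 3):
∅, {4}, {5}, {27}, {4, 5}, {4, 27}, {5, 27}, {4, 5, 27}

P(A) has 8 subsets: ∅, {4}, {5}, {27}, {4, 5}, {4, 27}, {5, 27}, {4, 5, 27}


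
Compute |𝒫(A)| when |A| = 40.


Number of subsets = 2^n
= 2^40
= 1099511627776

|P(A)| = 1099511627776


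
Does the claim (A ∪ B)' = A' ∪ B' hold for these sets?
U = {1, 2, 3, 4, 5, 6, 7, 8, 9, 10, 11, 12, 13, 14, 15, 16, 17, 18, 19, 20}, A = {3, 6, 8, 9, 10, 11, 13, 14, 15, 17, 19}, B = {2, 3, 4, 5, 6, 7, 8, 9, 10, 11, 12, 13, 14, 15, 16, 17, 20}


LHS: A ∪ B = {2, 3, 4, 5, 6, 7, 8, 9, 10, 11, 12, 13, 14, 15, 16, 17, 19, 20}
(A ∪ B)' = U \ (A ∪ B) = {1, 18}
A' = {1, 2, 4, 5, 7, 12, 16, 18, 20}, B' = {1, 18, 19}
Claimed RHS: A' ∪ B' = {1, 2, 4, 5, 7, 12, 16, 18, 19, 20}
Identity is INVALID: LHS = {1, 18} but the RHS claimed here equals {1, 2, 4, 5, 7, 12, 16, 18, 19, 20}. The correct form is (A ∪ B)' = A' ∩ B'.

Identity is invalid: (A ∪ B)' = {1, 18} but A' ∪ B' = {1, 2, 4, 5, 7, 12, 16, 18, 19, 20}. The correct De Morgan law is (A ∪ B)' = A' ∩ B'.


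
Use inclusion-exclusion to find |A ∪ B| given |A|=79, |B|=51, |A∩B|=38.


|A ∪ B| = |A| + |B| - |A ∩ B|
= 79 + 51 - 38
= 92

|A ∪ B| = 92


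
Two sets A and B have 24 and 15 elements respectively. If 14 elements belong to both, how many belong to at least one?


|A ∪ B| = |A| + |B| - |A ∩ B|
= 24 + 15 - 14
= 25

|A ∪ B| = 25


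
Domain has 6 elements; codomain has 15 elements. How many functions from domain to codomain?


Each of |A| = 6 inputs maps to any of |B| = 15 outputs.
# functions = |B|^|A| = 15^6
= 11390625

Number of functions = 11390625


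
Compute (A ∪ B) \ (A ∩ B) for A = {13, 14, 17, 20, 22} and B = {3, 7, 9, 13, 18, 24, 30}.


A △ B = (A \ B) ∪ (B \ A) = elements in exactly one of A or B
A \ B = {14, 17, 20, 22}
B \ A = {3, 7, 9, 18, 24, 30}
A △ B = {3, 7, 9, 14, 17, 18, 20, 22, 24, 30}

A △ B = {3, 7, 9, 14, 17, 18, 20, 22, 24, 30}


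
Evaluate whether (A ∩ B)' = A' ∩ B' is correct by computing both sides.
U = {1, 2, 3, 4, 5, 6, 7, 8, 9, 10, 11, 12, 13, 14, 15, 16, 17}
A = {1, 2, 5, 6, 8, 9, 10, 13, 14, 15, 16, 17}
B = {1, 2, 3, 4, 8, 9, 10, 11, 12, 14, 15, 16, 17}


LHS: A ∩ B = {1, 2, 8, 9, 10, 14, 15, 16, 17}
(A ∩ B)' = U \ (A ∩ B) = {3, 4, 5, 6, 7, 11, 12, 13}
A' = {3, 4, 7, 11, 12}, B' = {5, 6, 7, 13}
Claimed RHS: A' ∩ B' = {7}
Identity is INVALID: LHS = {3, 4, 5, 6, 7, 11, 12, 13} but the RHS claimed here equals {7}. The correct form is (A ∩ B)' = A' ∪ B'.

Identity is invalid: (A ∩ B)' = {3, 4, 5, 6, 7, 11, 12, 13} but A' ∩ B' = {7}. The correct De Morgan law is (A ∩ B)' = A' ∪ B'.


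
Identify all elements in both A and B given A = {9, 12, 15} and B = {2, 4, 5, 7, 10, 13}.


A = {9, 12, 15}
B = {2, 4, 5, 7, 10, 13}
Region: in both A and B
Elements: ∅

Elements in both A and B: ∅


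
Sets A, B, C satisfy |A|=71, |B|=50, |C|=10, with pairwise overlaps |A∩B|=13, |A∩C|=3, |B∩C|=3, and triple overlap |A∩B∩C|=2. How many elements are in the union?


|A∪B∪C| = |A|+|B|+|C| - |A∩B|-|A∩C|-|B∩C| + |A∩B∩C|
= 71+50+10 - 13-3-3 + 2
= 131 - 19 + 2
= 114

|A ∪ B ∪ C| = 114


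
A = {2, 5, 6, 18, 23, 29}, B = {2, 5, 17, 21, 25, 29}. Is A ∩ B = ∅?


Disjoint means A ∩ B = ∅.
A ∩ B = {2, 5, 29}
A ∩ B ≠ ∅, so A and B are NOT disjoint.

No, A and B are not disjoint (A ∩ B = {2, 5, 29})


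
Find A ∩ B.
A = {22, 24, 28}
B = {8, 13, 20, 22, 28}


A ∩ B = elements in both A and B
A = {22, 24, 28}
B = {8, 13, 20, 22, 28}
A ∩ B = {22, 28}

A ∩ B = {22, 28}


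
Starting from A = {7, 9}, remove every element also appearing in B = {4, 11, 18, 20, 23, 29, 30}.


A \ B = elements in A but not in B
A = {7, 9}
B = {4, 11, 18, 20, 23, 29, 30}
Remove from A any elements in B
A \ B = {7, 9}

A \ B = {7, 9}


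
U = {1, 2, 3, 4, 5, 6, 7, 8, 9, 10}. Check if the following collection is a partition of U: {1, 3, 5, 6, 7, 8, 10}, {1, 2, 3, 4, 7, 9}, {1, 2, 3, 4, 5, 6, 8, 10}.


A partition requires: (1) non-empty parts, (2) pairwise disjoint, (3) union = U
Parts: {1, 3, 5, 6, 7, 8, 10}, {1, 2, 3, 4, 7, 9}, {1, 2, 3, 4, 5, 6, 8, 10}
Union of parts: {1, 2, 3, 4, 5, 6, 7, 8, 9, 10}
U = {1, 2, 3, 4, 5, 6, 7, 8, 9, 10}
All non-empty? True
Pairwise disjoint? False
Covers U? True

No, not a valid partition


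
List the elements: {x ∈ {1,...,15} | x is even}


Checking each candidate:
Condition: even numbers in {1,...,15}
Result = {2, 4, 6, 8, 10, 12, 14}

{2, 4, 6, 8, 10, 12, 14}


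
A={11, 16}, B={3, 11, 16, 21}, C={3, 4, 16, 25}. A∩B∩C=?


A ∩ B = {11, 16}
(A ∩ B) ∩ C = {16}

A ∩ B ∩ C = {16}


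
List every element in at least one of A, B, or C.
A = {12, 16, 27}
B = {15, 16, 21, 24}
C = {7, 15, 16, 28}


A ∪ B = {12, 15, 16, 21, 24, 27}
(A ∪ B) ∪ C = {7, 12, 15, 16, 21, 24, 27, 28}

A ∪ B ∪ C = {7, 12, 15, 16, 21, 24, 27, 28}


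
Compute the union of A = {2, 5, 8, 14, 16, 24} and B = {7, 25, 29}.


A ∪ B = all elements in A or B (or both)
A = {2, 5, 8, 14, 16, 24}
B = {7, 25, 29}
A ∪ B = {2, 5, 7, 8, 14, 16, 24, 25, 29}

A ∪ B = {2, 5, 7, 8, 14, 16, 24, 25, 29}


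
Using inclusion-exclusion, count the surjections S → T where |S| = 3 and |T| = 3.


n = |S| = 3, k = |T| = 3. Surjections via inclusion-exclusion:
S(n,k) = Σ(-1)^i × C(k,i) × (k-i)^n, i=0 to k
i=0: (-1)^0×C(3,0)×3^3 = 27
i=1: (-1)^1×C(3,1)×2^3 = -24
i=2: (-1)^2×C(3,2)×1^3 = 3
i=3: (-1)^3×C(3,3)×0^3 = 0
Total = 6

Number of surjections = 6


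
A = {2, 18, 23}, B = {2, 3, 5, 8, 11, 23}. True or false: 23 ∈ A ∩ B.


A = {2, 18, 23}, B = {2, 3, 5, 8, 11, 23}
A ∩ B = elements in both A and B
A ∩ B = {2, 23}
Checking if 23 ∈ A ∩ B
23 is in A ∩ B → True

23 ∈ A ∩ B


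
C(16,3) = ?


C(n,k) = n! / (k!(n-k)!)
C(16,3) = 16! / (3!13!)
= 560

C(16,3) = 560


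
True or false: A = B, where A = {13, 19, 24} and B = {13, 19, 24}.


Two sets are equal iff they have exactly the same elements.
A = {13, 19, 24}
B = {13, 19, 24}
Same elements → A = B

Yes, A = B


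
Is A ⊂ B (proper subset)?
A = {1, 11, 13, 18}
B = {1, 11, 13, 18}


A ⊂ B requires: A ⊆ B AND A ≠ B.
A ⊆ B? Yes
A = B? Yes
A = B, so A is not a PROPER subset.

No, A is not a proper subset of B


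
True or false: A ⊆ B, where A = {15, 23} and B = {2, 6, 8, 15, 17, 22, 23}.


A ⊆ B means every element of A is in B.
All elements of A are in B.
So A ⊆ B.

Yes, A ⊆ B


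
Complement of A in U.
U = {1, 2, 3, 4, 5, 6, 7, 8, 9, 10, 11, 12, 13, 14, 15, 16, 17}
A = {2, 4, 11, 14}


Aᶜ = U \ A = elements in U but not in A
U = {1, 2, 3, 4, 5, 6, 7, 8, 9, 10, 11, 12, 13, 14, 15, 16, 17}
A = {2, 4, 11, 14}
Aᶜ = {1, 3, 5, 6, 7, 8, 9, 10, 12, 13, 15, 16, 17}

Aᶜ = {1, 3, 5, 6, 7, 8, 9, 10, 12, 13, 15, 16, 17}


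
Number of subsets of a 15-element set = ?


Number of subsets = 2^n
= 2^15
= 32768

|P(A)| = 32768


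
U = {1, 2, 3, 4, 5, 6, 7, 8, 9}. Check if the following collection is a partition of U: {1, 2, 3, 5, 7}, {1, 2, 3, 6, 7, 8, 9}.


A partition requires: (1) non-empty parts, (2) pairwise disjoint, (3) union = U
Parts: {1, 2, 3, 5, 7}, {1, 2, 3, 6, 7, 8, 9}
Union of parts: {1, 2, 3, 5, 6, 7, 8, 9}
U = {1, 2, 3, 4, 5, 6, 7, 8, 9}
All non-empty? True
Pairwise disjoint? False
Covers U? False

No, not a valid partition


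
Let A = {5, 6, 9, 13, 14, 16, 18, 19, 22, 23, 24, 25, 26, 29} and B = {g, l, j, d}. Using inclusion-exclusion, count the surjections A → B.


n = |A| = 14, k = |B| = 4. Surjections via inclusion-exclusion:
S(n,k) = Σ(-1)^i × C(k,i) × (k-i)^n, i=0 to k
i=0: (-1)^0×C(4,0)×4^14 = 268435456
i=1: (-1)^1×C(4,1)×3^14 = -19131876
i=2: (-1)^2×C(4,2)×2^14 = 98304
i=3: (-1)^3×C(4,3)×1^14 = -4
i=4: (-1)^4×C(4,4)×0^14 = 0
Total = 249401880

Number of surjections = 249401880


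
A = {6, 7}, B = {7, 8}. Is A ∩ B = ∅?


Disjoint means A ∩ B = ∅.
A ∩ B = {7}
A ∩ B ≠ ∅, so A and B are NOT disjoint.

No, A and B are not disjoint (A ∩ B = {7})


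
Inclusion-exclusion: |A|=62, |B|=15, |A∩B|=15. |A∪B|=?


|A ∪ B| = |A| + |B| - |A ∩ B|
= 62 + 15 - 15
= 62

|A ∪ B| = 62


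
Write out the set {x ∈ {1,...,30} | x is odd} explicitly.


Checking each candidate:
Condition: odd numbers in {1,...,30}
Result = {1, 3, 5, 7, 9, 11, 13, 15, 17, 19, 21, 23, 25, 27, 29}

{1, 3, 5, 7, 9, 11, 13, 15, 17, 19, 21, 23, 25, 27, 29}


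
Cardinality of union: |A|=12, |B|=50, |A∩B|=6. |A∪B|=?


|A ∪ B| = |A| + |B| - |A ∩ B|
= 12 + 50 - 6
= 56

|A ∪ B| = 56


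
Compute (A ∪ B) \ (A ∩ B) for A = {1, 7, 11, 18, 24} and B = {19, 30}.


A △ B = (A \ B) ∪ (B \ A) = elements in exactly one of A or B
A \ B = {1, 7, 11, 18, 24}
B \ A = {19, 30}
A △ B = {1, 7, 11, 18, 19, 24, 30}

A △ B = {1, 7, 11, 18, 19, 24, 30}


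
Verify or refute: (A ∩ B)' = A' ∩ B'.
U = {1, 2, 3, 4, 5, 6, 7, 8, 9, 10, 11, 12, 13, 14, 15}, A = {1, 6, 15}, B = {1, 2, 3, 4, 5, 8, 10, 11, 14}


LHS: A ∩ B = {1}
(A ∩ B)' = U \ (A ∩ B) = {2, 3, 4, 5, 6, 7, 8, 9, 10, 11, 12, 13, 14, 15}
A' = {2, 3, 4, 5, 7, 8, 9, 10, 11, 12, 13, 14}, B' = {6, 7, 9, 12, 13, 15}
Claimed RHS: A' ∩ B' = {7, 9, 12, 13}
Identity is INVALID: LHS = {2, 3, 4, 5, 6, 7, 8, 9, 10, 11, 12, 13, 14, 15} but the RHS claimed here equals {7, 9, 12, 13}. The correct form is (A ∩ B)' = A' ∪ B'.

Identity is invalid: (A ∩ B)' = {2, 3, 4, 5, 6, 7, 8, 9, 10, 11, 12, 13, 14, 15} but A' ∩ B' = {7, 9, 12, 13}. The correct De Morgan law is (A ∩ B)' = A' ∪ B'.


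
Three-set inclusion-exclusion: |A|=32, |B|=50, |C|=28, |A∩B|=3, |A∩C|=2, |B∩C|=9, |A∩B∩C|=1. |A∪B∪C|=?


|A∪B∪C| = |A|+|B|+|C| - |A∩B|-|A∩C|-|B∩C| + |A∩B∩C|
= 32+50+28 - 3-2-9 + 1
= 110 - 14 + 1
= 97

|A ∪ B ∪ C| = 97


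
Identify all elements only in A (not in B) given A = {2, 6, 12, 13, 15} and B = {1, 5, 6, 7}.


A = {2, 6, 12, 13, 15}
B = {1, 5, 6, 7}
Region: only in A (not in B)
Elements: {2, 12, 13, 15}

Elements only in A (not in B): {2, 12, 13, 15}


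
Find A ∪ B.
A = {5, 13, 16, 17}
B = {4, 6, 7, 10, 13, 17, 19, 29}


A ∪ B = all elements in A or B (or both)
A = {5, 13, 16, 17}
B = {4, 6, 7, 10, 13, 17, 19, 29}
A ∪ B = {4, 5, 6, 7, 10, 13, 16, 17, 19, 29}

A ∪ B = {4, 5, 6, 7, 10, 13, 16, 17, 19, 29}


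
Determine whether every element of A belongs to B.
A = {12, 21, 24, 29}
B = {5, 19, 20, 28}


A ⊆ B means every element of A is in B.
Elements in A not in B: {12, 21, 24, 29}
So A ⊄ B.

No, A ⊄ B


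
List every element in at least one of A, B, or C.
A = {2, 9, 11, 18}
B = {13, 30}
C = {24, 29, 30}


A ∪ B = {2, 9, 11, 13, 18, 30}
(A ∪ B) ∪ C = {2, 9, 11, 13, 18, 24, 29, 30}

A ∪ B ∪ C = {2, 9, 11, 13, 18, 24, 29, 30}


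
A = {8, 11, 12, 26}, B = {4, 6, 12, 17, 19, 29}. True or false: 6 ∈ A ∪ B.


A = {8, 11, 12, 26}, B = {4, 6, 12, 17, 19, 29}
A ∪ B = all elements in A or B
A ∪ B = {4, 6, 8, 11, 12, 17, 19, 26, 29}
Checking if 6 ∈ A ∪ B
6 is in A ∪ B → True

6 ∈ A ∪ B


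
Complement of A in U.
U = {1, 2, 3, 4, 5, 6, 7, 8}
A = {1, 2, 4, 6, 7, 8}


Aᶜ = U \ A = elements in U but not in A
U = {1, 2, 3, 4, 5, 6, 7, 8}
A = {1, 2, 4, 6, 7, 8}
Aᶜ = {3, 5}

Aᶜ = {3, 5}


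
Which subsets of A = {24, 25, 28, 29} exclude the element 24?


A subset of A that omits 24 is a subset of A \ {24}, so there are 2^(n-1) = 2^3 = 8 of them.
Subsets excluding 24: ∅, {25}, {28}, {29}, {25, 28}, {25, 29}, {28, 29}, {25, 28, 29}

Subsets excluding 24 (8 total): ∅, {25}, {28}, {29}, {25, 28}, {25, 29}, {28, 29}, {25, 28, 29}


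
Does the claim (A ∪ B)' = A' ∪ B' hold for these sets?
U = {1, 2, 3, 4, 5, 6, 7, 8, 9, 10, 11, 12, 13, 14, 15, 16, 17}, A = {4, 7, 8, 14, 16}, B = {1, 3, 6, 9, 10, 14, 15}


LHS: A ∪ B = {1, 3, 4, 6, 7, 8, 9, 10, 14, 15, 16}
(A ∪ B)' = U \ (A ∪ B) = {2, 5, 11, 12, 13, 17}
A' = {1, 2, 3, 5, 6, 9, 10, 11, 12, 13, 15, 17}, B' = {2, 4, 5, 7, 8, 11, 12, 13, 16, 17}
Claimed RHS: A' ∪ B' = {1, 2, 3, 4, 5, 6, 7, 8, 9, 10, 11, 12, 13, 15, 16, 17}
Identity is INVALID: LHS = {2, 5, 11, 12, 13, 17} but the RHS claimed here equals {1, 2, 3, 4, 5, 6, 7, 8, 9, 10, 11, 12, 13, 15, 16, 17}. The correct form is (A ∪ B)' = A' ∩ B'.

Identity is invalid: (A ∪ B)' = {2, 5, 11, 12, 13, 17} but A' ∪ B' = {1, 2, 3, 4, 5, 6, 7, 8, 9, 10, 11, 12, 13, 15, 16, 17}. The correct De Morgan law is (A ∪ B)' = A' ∩ B'.


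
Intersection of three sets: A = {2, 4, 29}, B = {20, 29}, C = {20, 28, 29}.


A ∩ B = {29}
(A ∩ B) ∩ C = {29}

A ∩ B ∩ C = {29}


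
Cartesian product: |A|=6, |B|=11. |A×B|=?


|A × B| = |A| × |B|
= 6 × 11
= 66

|A × B| = 66


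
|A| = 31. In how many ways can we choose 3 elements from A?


C(n,k) = n! / (k!(n-k)!)
C(31,3) = 31! / (3!28!)
= 4495

C(31,3) = 4495


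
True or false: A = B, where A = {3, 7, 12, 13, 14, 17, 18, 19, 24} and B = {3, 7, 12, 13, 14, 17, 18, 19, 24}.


Two sets are equal iff they have exactly the same elements.
A = {3, 7, 12, 13, 14, 17, 18, 19, 24}
B = {3, 7, 12, 13, 14, 17, 18, 19, 24}
Same elements → A = B

Yes, A = B


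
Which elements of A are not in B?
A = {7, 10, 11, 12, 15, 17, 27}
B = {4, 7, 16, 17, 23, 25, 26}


A \ B = elements in A but not in B
A = {7, 10, 11, 12, 15, 17, 27}
B = {4, 7, 16, 17, 23, 25, 26}
Remove from A any elements in B
A \ B = {10, 11, 12, 15, 27}

A \ B = {10, 11, 12, 15, 27}


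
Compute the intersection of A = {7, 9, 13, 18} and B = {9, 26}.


A ∩ B = elements in both A and B
A = {7, 9, 13, 18}
B = {9, 26}
A ∩ B = {9}

A ∩ B = {9}


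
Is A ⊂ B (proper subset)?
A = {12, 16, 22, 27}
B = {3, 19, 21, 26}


A ⊂ B requires: A ⊆ B AND A ≠ B.
A ⊆ B? No
A ⊄ B, so A is not a proper subset.

No, A is not a proper subset of B


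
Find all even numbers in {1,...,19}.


Checking each candidate:
Condition: even numbers in {1,...,19}
Result = {2, 4, 6, 8, 10, 12, 14, 16, 18}

{2, 4, 6, 8, 10, 12, 14, 16, 18}


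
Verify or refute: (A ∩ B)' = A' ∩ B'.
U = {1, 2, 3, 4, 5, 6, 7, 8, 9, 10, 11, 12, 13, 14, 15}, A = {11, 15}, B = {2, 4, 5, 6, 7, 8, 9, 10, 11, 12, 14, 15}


LHS: A ∩ B = {11, 15}
(A ∩ B)' = U \ (A ∩ B) = {1, 2, 3, 4, 5, 6, 7, 8, 9, 10, 12, 13, 14}
A' = {1, 2, 3, 4, 5, 6, 7, 8, 9, 10, 12, 13, 14}, B' = {1, 3, 13}
Claimed RHS: A' ∩ B' = {1, 3, 13}
Identity is INVALID: LHS = {1, 2, 3, 4, 5, 6, 7, 8, 9, 10, 12, 13, 14} but the RHS claimed here equals {1, 3, 13}. The correct form is (A ∩ B)' = A' ∪ B'.

Identity is invalid: (A ∩ B)' = {1, 2, 3, 4, 5, 6, 7, 8, 9, 10, 12, 13, 14} but A' ∩ B' = {1, 3, 13}. The correct De Morgan law is (A ∩ B)' = A' ∪ B'.


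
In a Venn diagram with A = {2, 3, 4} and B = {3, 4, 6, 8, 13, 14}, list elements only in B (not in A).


A = {2, 3, 4}
B = {3, 4, 6, 8, 13, 14}
Region: only in B (not in A)
Elements: {6, 8, 13, 14}

Elements only in B (not in A): {6, 8, 13, 14}


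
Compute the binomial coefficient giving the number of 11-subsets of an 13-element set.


C(n,k) = n! / (k!(n-k)!)
C(13,11) = 13! / (11!2!)
= 78

C(13,11) = 78


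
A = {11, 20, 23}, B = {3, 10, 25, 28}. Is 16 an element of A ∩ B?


A = {11, 20, 23}, B = {3, 10, 25, 28}
A ∩ B = elements in both A and B
A ∩ B = ∅
Checking if 16 ∈ A ∩ B
16 is not in A ∩ B → False

16 ∉ A ∩ B


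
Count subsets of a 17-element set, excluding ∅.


Total subsets = 2^n = 2^17 = 131072
Non-empty subsets exclude the empty set: 2^n - 1
= 131072 - 1
= 131071

Number of non-empty subsets = 131071


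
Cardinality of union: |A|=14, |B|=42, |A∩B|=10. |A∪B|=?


|A ∪ B| = |A| + |B| - |A ∩ B|
= 14 + 42 - 10
= 46

|A ∪ B| = 46


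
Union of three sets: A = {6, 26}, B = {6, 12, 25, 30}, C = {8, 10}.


A ∪ B = {6, 12, 25, 26, 30}
(A ∪ B) ∪ C = {6, 8, 10, 12, 25, 26, 30}

A ∪ B ∪ C = {6, 8, 10, 12, 25, 26, 30}


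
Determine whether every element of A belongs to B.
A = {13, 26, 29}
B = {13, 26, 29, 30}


A ⊆ B means every element of A is in B.
All elements of A are in B.
So A ⊆ B.

Yes, A ⊆ B


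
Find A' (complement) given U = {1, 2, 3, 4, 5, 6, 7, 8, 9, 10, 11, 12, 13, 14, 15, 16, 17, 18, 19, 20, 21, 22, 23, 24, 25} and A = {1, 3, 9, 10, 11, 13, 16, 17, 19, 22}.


Aᶜ = U \ A = elements in U but not in A
U = {1, 2, 3, 4, 5, 6, 7, 8, 9, 10, 11, 12, 13, 14, 15, 16, 17, 18, 19, 20, 21, 22, 23, 24, 25}
A = {1, 3, 9, 10, 11, 13, 16, 17, 19, 22}
Aᶜ = {2, 4, 5, 6, 7, 8, 12, 14, 15, 18, 20, 21, 23, 24, 25}

Aᶜ = {2, 4, 5, 6, 7, 8, 12, 14, 15, 18, 20, 21, 23, 24, 25}


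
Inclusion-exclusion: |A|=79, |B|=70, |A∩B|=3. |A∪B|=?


|A ∪ B| = |A| + |B| - |A ∩ B|
= 79 + 70 - 3
= 146

|A ∪ B| = 146


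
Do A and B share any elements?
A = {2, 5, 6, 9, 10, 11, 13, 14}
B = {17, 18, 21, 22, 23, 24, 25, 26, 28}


Disjoint means A ∩ B = ∅.
A ∩ B = ∅
A ∩ B = ∅, so A and B are disjoint.

No — A and B share no elements (A ∩ B = ∅), so they are disjoint


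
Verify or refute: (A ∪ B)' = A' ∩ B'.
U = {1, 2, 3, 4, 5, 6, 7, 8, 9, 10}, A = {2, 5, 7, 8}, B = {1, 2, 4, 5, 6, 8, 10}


LHS: A ∪ B = {1, 2, 4, 5, 6, 7, 8, 10}
(A ∪ B)' = U \ (A ∪ B) = {3, 9}
A' = {1, 3, 4, 6, 9, 10}, B' = {3, 7, 9}
Claimed RHS: A' ∩ B' = {3, 9}
Identity is VALID: LHS = RHS = {3, 9} ✓

Identity is valid. (A ∪ B)' = A' ∩ B' = {3, 9}


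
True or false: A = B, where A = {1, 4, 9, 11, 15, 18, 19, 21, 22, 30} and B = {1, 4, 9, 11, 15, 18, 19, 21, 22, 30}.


Two sets are equal iff they have exactly the same elements.
A = {1, 4, 9, 11, 15, 18, 19, 21, 22, 30}
B = {1, 4, 9, 11, 15, 18, 19, 21, 22, 30}
Same elements → A = B

Yes, A = B


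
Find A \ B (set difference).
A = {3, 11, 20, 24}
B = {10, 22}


A \ B = elements in A but not in B
A = {3, 11, 20, 24}
B = {10, 22}
Remove from A any elements in B
A \ B = {3, 11, 20, 24}

A \ B = {3, 11, 20, 24}


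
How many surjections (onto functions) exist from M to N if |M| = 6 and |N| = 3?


n = |M| = 6, k = |N| = 3. Surjections via inclusion-exclusion:
S(n,k) = Σ(-1)^i × C(k,i) × (k-i)^n, i=0 to k
i=0: (-1)^0×C(3,0)×3^6 = 729
i=1: (-1)^1×C(3,1)×2^6 = -192
i=2: (-1)^2×C(3,2)×1^6 = 3
i=3: (-1)^3×C(3,3)×0^6 = 0
Total = 540

Number of surjections = 540


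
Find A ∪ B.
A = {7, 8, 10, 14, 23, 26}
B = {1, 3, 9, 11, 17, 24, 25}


A ∪ B = all elements in A or B (or both)
A = {7, 8, 10, 14, 23, 26}
B = {1, 3, 9, 11, 17, 24, 25}
A ∪ B = {1, 3, 7, 8, 9, 10, 11, 14, 17, 23, 24, 25, 26}

A ∪ B = {1, 3, 7, 8, 9, 10, 11, 14, 17, 23, 24, 25, 26}


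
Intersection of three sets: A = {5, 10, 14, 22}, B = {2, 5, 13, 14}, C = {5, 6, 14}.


A ∩ B = {5, 14}
(A ∩ B) ∩ C = {5, 14}

A ∩ B ∩ C = {5, 14}


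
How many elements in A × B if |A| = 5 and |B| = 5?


|A × B| = |A| × |B|
= 5 × 5
= 25

|A × B| = 25


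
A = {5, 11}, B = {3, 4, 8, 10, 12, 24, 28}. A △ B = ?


A △ B = (A \ B) ∪ (B \ A) = elements in exactly one of A or B
A \ B = {5, 11}
B \ A = {3, 4, 8, 10, 12, 24, 28}
A △ B = {3, 4, 5, 8, 10, 11, 12, 24, 28}

A △ B = {3, 4, 5, 8, 10, 11, 12, 24, 28}


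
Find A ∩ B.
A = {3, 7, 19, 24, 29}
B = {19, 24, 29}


A ∩ B = elements in both A and B
A = {3, 7, 19, 24, 29}
B = {19, 24, 29}
A ∩ B = {19, 24, 29}

A ∩ B = {19, 24, 29}


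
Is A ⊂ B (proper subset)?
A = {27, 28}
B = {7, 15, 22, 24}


A ⊂ B requires: A ⊆ B AND A ≠ B.
A ⊆ B? No
A ⊄ B, so A is not a proper subset.

No, A is not a proper subset of B


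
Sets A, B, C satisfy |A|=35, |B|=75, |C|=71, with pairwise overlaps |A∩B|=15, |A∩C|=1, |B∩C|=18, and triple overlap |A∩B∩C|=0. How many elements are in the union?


|A∪B∪C| = |A|+|B|+|C| - |A∩B|-|A∩C|-|B∩C| + |A∩B∩C|
= 35+75+71 - 15-1-18 + 0
= 181 - 34 + 0
= 147

|A ∪ B ∪ C| = 147


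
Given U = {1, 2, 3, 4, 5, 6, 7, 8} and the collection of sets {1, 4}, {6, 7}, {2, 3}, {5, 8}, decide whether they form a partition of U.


A partition requires: (1) non-empty parts, (2) pairwise disjoint, (3) union = U
Parts: {1, 4}, {6, 7}, {2, 3}, {5, 8}
Union of parts: {1, 2, 3, 4, 5, 6, 7, 8}
U = {1, 2, 3, 4, 5, 6, 7, 8}
All non-empty? True
Pairwise disjoint? True
Covers U? True

Yes, valid partition


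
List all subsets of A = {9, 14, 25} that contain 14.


A subset of A contains 14 iff the remaining 2 elements form any subset of A \ {14}.
Count: 2^(n-1) = 2^2 = 4
Subsets containing 14: {14}, {9, 14}, {14, 25}, {9, 14, 25}

Subsets containing 14 (4 total): {14}, {9, 14}, {14, 25}, {9, 14, 25}


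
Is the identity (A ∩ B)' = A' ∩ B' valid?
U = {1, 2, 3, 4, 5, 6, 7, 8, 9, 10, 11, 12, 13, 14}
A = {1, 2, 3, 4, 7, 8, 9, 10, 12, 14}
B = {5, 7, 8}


LHS: A ∩ B = {7, 8}
(A ∩ B)' = U \ (A ∩ B) = {1, 2, 3, 4, 5, 6, 9, 10, 11, 12, 13, 14}
A' = {5, 6, 11, 13}, B' = {1, 2, 3, 4, 6, 9, 10, 11, 12, 13, 14}
Claimed RHS: A' ∩ B' = {6, 11, 13}
Identity is INVALID: LHS = {1, 2, 3, 4, 5, 6, 9, 10, 11, 12, 13, 14} but the RHS claimed here equals {6, 11, 13}. The correct form is (A ∩ B)' = A' ∪ B'.

Identity is invalid: (A ∩ B)' = {1, 2, 3, 4, 5, 6, 9, 10, 11, 12, 13, 14} but A' ∩ B' = {6, 11, 13}. The correct De Morgan law is (A ∩ B)' = A' ∪ B'.


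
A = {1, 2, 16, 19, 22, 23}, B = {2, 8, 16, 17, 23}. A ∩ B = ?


A ∩ B = elements in both A and B
A = {1, 2, 16, 19, 22, 23}
B = {2, 8, 16, 17, 23}
A ∩ B = {2, 16, 23}

A ∩ B = {2, 16, 23}


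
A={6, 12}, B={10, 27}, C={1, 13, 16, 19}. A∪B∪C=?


A ∪ B = {6, 10, 12, 27}
(A ∪ B) ∪ C = {1, 6, 10, 12, 13, 16, 19, 27}

A ∪ B ∪ C = {1, 6, 10, 12, 13, 16, 19, 27}


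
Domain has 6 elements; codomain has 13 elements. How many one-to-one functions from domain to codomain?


An injection sends each of |A| = 6 inputs to a distinct output in B.
# injections = |B|·(|B|-1)·…·(|B|-|A|+1) = 13! / (13 - 6)!
= 13 × 12 × 11 × 10 × 9 × 8
= 1235520

Number of injections = 1235520


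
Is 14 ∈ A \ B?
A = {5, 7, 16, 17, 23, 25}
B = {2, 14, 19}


A = {5, 7, 16, 17, 23, 25}, B = {2, 14, 19}
A \ B = elements in A but not in B
A \ B = {5, 7, 16, 17, 23, 25}
Checking if 14 ∈ A \ B
14 is not in A \ B → False

14 ∉ A \ B


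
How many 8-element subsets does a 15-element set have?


C(n,k) = n! / (k!(n-k)!)
C(15,8) = 15! / (8!7!)
= 6435

C(15,8) = 6435


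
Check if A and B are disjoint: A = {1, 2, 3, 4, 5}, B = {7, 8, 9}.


Disjoint means A ∩ B = ∅.
A ∩ B = ∅
A ∩ B = ∅, so A and B are disjoint.

Yes, A and B are disjoint


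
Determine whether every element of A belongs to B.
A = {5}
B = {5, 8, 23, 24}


A ⊆ B means every element of A is in B.
All elements of A are in B.
So A ⊆ B.

Yes, A ⊆ B


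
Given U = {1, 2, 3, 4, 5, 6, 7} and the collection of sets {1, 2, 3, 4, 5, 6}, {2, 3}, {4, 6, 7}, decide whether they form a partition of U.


A partition requires: (1) non-empty parts, (2) pairwise disjoint, (3) union = U
Parts: {1, 2, 3, 4, 5, 6}, {2, 3}, {4, 6, 7}
Union of parts: {1, 2, 3, 4, 5, 6, 7}
U = {1, 2, 3, 4, 5, 6, 7}
All non-empty? True
Pairwise disjoint? False
Covers U? True

No, not a valid partition


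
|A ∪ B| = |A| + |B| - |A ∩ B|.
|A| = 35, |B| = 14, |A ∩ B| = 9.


|A ∪ B| = |A| + |B| - |A ∩ B|
= 35 + 14 - 9
= 40

|A ∪ B| = 40


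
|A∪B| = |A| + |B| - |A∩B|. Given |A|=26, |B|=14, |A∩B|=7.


|A ∪ B| = |A| + |B| - |A ∩ B|
= 26 + 14 - 7
= 33

|A ∪ B| = 33


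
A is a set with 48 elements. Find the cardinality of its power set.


Number of subsets = 2^n
= 2^48
= 281474976710656

|P(A)| = 281474976710656


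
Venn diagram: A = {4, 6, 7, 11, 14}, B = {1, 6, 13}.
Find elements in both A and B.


A = {4, 6, 7, 11, 14}
B = {1, 6, 13}
Region: in both A and B
Elements: {6}

Elements in both A and B: {6}


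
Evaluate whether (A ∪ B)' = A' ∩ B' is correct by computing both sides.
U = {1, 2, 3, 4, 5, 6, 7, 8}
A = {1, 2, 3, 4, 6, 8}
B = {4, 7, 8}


LHS: A ∪ B = {1, 2, 3, 4, 6, 7, 8}
(A ∪ B)' = U \ (A ∪ B) = {5}
A' = {5, 7}, B' = {1, 2, 3, 5, 6}
Claimed RHS: A' ∩ B' = {5}
Identity is VALID: LHS = RHS = {5} ✓

Identity is valid. (A ∪ B)' = A' ∩ B' = {5}


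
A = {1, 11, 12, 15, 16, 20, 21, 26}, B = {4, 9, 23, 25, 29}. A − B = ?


A \ B = elements in A but not in B
A = {1, 11, 12, 15, 16, 20, 21, 26}
B = {4, 9, 23, 25, 29}
Remove from A any elements in B
A \ B = {1, 11, 12, 15, 16, 20, 21, 26}

A \ B = {1, 11, 12, 15, 16, 20, 21, 26}


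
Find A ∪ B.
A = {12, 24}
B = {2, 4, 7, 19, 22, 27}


A ∪ B = all elements in A or B (or both)
A = {12, 24}
B = {2, 4, 7, 19, 22, 27}
A ∪ B = {2, 4, 7, 12, 19, 22, 24, 27}

A ∪ B = {2, 4, 7, 12, 19, 22, 24, 27}


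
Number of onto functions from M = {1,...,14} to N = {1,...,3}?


n = |M| = 14, k = |N| = 3. Surjections via inclusion-exclusion:
S(n,k) = Σ(-1)^i × C(k,i) × (k-i)^n, i=0 to k
i=0: (-1)^0×C(3,0)×3^14 = 4782969
i=1: (-1)^1×C(3,1)×2^14 = -49152
i=2: (-1)^2×C(3,2)×1^14 = 3
i=3: (-1)^3×C(3,3)×0^14 = 0
Total = 4733820

Number of surjections = 4733820


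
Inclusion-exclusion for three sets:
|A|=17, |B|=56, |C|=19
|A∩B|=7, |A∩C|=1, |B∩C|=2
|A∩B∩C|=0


|A∪B∪C| = |A|+|B|+|C| - |A∩B|-|A∩C|-|B∩C| + |A∩B∩C|
= 17+56+19 - 7-1-2 + 0
= 92 - 10 + 0
= 82

|A ∪ B ∪ C| = 82


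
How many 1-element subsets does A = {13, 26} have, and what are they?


|A| = 2, so A has C(2,1) = 2 subsets of size 1.
Enumerate by choosing 1 elements from A at a time:
{13}, {26}

1-element subsets (2 total): {13}, {26}


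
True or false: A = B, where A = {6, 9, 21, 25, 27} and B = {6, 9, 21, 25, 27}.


Two sets are equal iff they have exactly the same elements.
A = {6, 9, 21, 25, 27}
B = {6, 9, 21, 25, 27}
Same elements → A = B

Yes, A = B


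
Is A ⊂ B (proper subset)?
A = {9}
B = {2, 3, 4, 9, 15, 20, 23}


A ⊂ B requires: A ⊆ B AND A ≠ B.
A ⊆ B? Yes
A = B? No
A ⊂ B: Yes (A is a proper subset of B)

Yes, A ⊂ B


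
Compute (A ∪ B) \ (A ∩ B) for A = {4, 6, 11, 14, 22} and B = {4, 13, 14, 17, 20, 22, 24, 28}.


A △ B = (A \ B) ∪ (B \ A) = elements in exactly one of A or B
A \ B = {6, 11}
B \ A = {13, 17, 20, 24, 28}
A △ B = {6, 11, 13, 17, 20, 24, 28}

A △ B = {6, 11, 13, 17, 20, 24, 28}


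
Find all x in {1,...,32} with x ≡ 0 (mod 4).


Checking each candidate:
Condition: x in {1,...,32} with x ≡ 0 (mod 4)
Result = {4, 8, 12, 16, 20, 24, 28, 32}

{4, 8, 12, 16, 20, 24, 28, 32}
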